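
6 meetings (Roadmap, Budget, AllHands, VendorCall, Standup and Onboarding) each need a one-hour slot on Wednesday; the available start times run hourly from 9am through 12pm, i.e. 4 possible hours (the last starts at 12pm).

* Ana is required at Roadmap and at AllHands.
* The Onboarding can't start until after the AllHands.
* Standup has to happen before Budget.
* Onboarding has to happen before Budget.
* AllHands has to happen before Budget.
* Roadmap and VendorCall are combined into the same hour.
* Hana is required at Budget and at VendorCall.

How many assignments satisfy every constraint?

22

Splitting on Roadmap: it can be 9am (3), 10am (8), 11am (9), 12pm (2). Listing each branch's schedules as (Budget, AllHands, VendorCall, Standup, Onboarding):
Roadmap=9am: (12pm,10am,9am,9am,11am) (12pm,10am,9am,10am,11am) (12pm,10am,9am,11am,11am) — 3.
Roadmap=10am: (11am,9am,10am,9am,10am) (11am,9am,10am,10am,10am) (12pm,9am,10am,9am,10am) (12pm,9am,10am,9am,11am) (12pm,9am,10am,10am,10am) (12pm,9am,10am,10am,11am) (12pm,9am,10am,11am,10am) (12pm,9am,10am,11am,11am) — 8.
Roadmap=11am: (12pm,9am,11am,9am,10am) (12pm,9am,11am,9am,11am) (12pm,9am,11am,10am,10am) (12pm,9am,11am,10am,11am) (12pm,9am,11am,11am,10am) (12pm,9am,11am,11am,11am) (12pm,10am,11am,9am,11am) (12pm,10am,11am,10am,11am) (12pm,10am,11am,11am,11am) — 9.
Roadmap=12pm: (11am,9am,12pm,9am,10am) (11am,9am,12pm,10am,10am) — 2.
Summing: 3 + 8 + 9 + 2 = 22.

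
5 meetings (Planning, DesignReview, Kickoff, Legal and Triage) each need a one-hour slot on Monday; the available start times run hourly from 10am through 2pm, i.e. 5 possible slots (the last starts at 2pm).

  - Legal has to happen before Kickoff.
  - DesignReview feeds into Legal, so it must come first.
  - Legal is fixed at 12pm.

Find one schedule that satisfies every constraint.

Planning=10am; Legal=12pm; Kickoff=1pm; DesignReview=10am; Triage=10am

Checking: DesignReview(10am) before Legal(12pm); Legal(12pm) before Kickoff(1pm); Legal=12pm in [12pm,12pm].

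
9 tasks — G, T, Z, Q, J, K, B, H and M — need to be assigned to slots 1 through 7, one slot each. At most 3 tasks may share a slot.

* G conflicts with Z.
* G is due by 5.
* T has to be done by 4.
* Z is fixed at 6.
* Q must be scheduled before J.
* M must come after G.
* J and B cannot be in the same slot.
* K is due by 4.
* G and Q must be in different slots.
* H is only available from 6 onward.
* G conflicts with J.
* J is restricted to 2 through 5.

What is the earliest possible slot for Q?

1

Downstream work caps Q at 4.
Q at 1 is achievable: J=2, H=6, B=3, G=3, Q=1, M=4, T=1, K=1, Z=6.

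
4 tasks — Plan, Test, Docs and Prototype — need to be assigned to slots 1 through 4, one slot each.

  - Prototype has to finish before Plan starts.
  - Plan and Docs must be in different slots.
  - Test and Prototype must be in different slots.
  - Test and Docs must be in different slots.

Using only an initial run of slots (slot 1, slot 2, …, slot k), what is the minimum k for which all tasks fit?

The precedence chain requires at least 2 distinct slots.
2 works (last occupied slot: 2): for example Prototype in 1, Docs in 1, Test in 2, Plan in 2.

2 slots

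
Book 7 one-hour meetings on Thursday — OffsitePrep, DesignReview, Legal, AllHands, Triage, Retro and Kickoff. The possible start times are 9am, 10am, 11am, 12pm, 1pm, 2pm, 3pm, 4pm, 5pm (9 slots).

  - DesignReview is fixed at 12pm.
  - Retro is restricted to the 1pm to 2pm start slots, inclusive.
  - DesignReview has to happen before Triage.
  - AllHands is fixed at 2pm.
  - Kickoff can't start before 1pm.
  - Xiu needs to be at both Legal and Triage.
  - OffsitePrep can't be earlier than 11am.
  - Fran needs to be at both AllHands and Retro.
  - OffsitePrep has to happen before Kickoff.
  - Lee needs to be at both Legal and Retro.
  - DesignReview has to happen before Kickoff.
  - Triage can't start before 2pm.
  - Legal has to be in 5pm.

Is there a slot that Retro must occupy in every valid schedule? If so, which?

1pm

Retro's window is 1pm–2pm.
AllHands is fixed at 2pm, and Retro can't share a slot with AllHands.
So Retro must be 1pm.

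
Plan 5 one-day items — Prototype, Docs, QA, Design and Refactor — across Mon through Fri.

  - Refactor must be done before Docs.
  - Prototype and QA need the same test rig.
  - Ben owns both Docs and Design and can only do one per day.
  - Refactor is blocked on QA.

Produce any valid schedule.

QA in Mon; Design in Mon; Refactor in Tue; Docs in Wed; Prototype in Tue

Checking: Refactor(Tue) before Docs(Wed); QA(Mon) before Refactor(Tue); Docs(Wed) != Design(Mon); Prototype(Tue) != QA(Mon).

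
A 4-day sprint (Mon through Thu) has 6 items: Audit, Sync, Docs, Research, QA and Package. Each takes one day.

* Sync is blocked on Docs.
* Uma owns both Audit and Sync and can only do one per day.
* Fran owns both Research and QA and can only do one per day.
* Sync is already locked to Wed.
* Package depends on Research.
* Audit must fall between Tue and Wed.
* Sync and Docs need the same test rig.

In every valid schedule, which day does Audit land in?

Tue

Audit's window is Tue–Wed.
Sync is fixed at Wed, and Audit can't share a day with Sync.
So Audit must be Tue.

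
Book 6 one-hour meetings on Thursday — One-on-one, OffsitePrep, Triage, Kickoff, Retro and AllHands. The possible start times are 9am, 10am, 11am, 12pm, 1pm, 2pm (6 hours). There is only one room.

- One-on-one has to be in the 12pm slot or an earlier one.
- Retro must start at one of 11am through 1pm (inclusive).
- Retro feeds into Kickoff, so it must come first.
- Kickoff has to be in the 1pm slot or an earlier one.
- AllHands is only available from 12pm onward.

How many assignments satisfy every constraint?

24

Splitting on One-on-one: it can be 9am (10), 10am (10), 11am (2), 12pm (2). Listing each branch's schedules as (OffsitePrep, Triage, Kickoff, Retro, AllHands):
One-on-one=9am: (10am,11am,1pm,12pm,2pm) (10am,12pm,1pm,11am,2pm) (10am,1pm,12pm,11am,2pm) (10am,2pm,12pm,11am,1pm) (10am,2pm,1pm,11am,12pm) (11am,10am,1pm,12pm,2pm) (12pm,10am,1pm,11am,2pm) (1pm,10am,12pm,11am,2pm) (2pm,10am,12pm,11am,1pm) (2pm,10am,1pm,11am,12pm) — 10.
One-on-one=10am: (9am,11am,1pm,12pm,2pm) (9am,12pm,1pm,11am,2pm) (9am,1pm,12pm,11am,2pm) (9am,2pm,12pm,11am,1pm) (9am,2pm,1pm,11am,12pm) (11am,9am,1pm,12pm,2pm) (12pm,9am,1pm,11am,2pm) (1pm,9am,12pm,11am,2pm) (2pm,9am,12pm,11am,1pm) (2pm,9am,1pm,11am,12pm) — 10.
One-on-one=11am: (9am,10am,1pm,12pm,2pm) (10am,9am,1pm,12pm,2pm) — 2.
One-on-one=12pm: (9am,10am,1pm,11am,2pm) (10am,9am,1pm,11am,2pm) — 2.
Summing: 10 + 10 + 2 + 2 = 24.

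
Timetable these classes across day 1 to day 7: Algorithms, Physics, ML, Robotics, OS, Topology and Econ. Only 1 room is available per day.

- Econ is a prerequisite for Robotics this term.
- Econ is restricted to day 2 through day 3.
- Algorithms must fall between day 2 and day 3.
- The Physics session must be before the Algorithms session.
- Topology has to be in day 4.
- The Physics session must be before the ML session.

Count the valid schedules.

12

Splitting on Algorithms: it can be day 2 (6), day 3 (6). Listing each branch's schedules as (Physics, ML, Robotics, OS, Topology, Econ) by day number:
Algorithms=day 2: (1,5,6,7,4,3) (1,5,7,6,4,3) (1,6,5,7,4,3) (1,6,7,5,4,3) (1,7,5,6,4,3) (1,7,6,5,4,3) — 6.
Algorithms=day 3: (1,5,6,7,4,2) (1,5,7,6,4,2) (1,6,5,7,4,2) (1,6,7,5,4,2) (1,7,5,6,4,2) (1,7,6,5,4,2) — 6.
Summing: 6 + 6 = 12.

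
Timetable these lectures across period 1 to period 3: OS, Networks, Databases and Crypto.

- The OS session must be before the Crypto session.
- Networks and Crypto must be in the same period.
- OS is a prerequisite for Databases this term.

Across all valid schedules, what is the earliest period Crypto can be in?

period 2

Precedence pushes Crypto to at least period 2.
Crypto at period 2 is achievable: OS -> period 1; Networks -> period 2; Crypto -> period 2; Databases -> period 2.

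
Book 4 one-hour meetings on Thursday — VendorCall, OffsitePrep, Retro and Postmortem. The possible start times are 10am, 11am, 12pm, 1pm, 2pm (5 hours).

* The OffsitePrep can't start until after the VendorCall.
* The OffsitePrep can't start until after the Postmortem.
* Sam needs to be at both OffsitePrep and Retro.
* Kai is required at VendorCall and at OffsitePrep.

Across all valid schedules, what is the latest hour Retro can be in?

2pm

Retro at 2pm is achievable: Retro in 2pm, OffsitePrep in 11am, VendorCall in 10am, Postmortem in 10am.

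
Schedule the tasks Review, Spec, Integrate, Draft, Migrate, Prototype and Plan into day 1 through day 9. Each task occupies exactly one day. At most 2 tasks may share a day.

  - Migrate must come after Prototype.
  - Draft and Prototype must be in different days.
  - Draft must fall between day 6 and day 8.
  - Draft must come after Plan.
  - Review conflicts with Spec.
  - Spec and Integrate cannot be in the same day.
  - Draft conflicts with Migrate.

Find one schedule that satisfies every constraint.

Plan=day 1; Draft=day 6; Spec=day 3; Review=day 2; Migrate=day 2; Integrate=day 4; Prototype=day 1

Checking: Prototype(day 1) before Migrate(day 2); Plan(day 1) before Draft(day 6); Draft(day 6) != Prototype(day 1); Review(day 2) != Spec(day 3); Spec(day 3) != Integrate(day 4); Draft(day 6) != Migrate(day 2); Draft=day 6 in [day 6,day 8]; max 2 per day (cap 2).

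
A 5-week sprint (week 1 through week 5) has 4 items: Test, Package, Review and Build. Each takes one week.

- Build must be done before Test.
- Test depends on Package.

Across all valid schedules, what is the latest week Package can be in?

week 4

Downstream work caps Package at week 4.
Package at week 4 is achievable: Review in week 1, Build in week 1, Test in week 5, Package in week 4.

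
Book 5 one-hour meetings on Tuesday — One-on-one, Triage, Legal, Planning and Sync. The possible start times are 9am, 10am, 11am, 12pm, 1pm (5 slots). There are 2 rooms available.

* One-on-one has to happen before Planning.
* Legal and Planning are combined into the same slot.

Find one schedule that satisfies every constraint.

Legal in 10am; One-on-one in 9am; Planning in 10am; Sync in 11am; Triage in 9am

Checking: One-on-one(9am) before Planning(10am); Legal = Planning = 10am; max 2 per slot (cap 2).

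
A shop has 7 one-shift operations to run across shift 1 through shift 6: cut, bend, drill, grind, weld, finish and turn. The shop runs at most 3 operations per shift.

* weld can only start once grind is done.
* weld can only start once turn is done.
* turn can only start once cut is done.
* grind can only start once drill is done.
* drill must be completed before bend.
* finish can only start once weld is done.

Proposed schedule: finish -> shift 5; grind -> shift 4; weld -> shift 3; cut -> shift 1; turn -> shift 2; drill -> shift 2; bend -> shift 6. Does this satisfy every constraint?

Invalid. weld can only start once grind is done.

finish can only start once weld is done — holds.
drill must be completed before bend — holds.
The shop runs at most 3 operations per shift — holds.
grind can only start once drill is done — holds.
weld can only start once grind is done — violated.
weld can only start once turn is done — holds.
turn can only start once cut is done — holds.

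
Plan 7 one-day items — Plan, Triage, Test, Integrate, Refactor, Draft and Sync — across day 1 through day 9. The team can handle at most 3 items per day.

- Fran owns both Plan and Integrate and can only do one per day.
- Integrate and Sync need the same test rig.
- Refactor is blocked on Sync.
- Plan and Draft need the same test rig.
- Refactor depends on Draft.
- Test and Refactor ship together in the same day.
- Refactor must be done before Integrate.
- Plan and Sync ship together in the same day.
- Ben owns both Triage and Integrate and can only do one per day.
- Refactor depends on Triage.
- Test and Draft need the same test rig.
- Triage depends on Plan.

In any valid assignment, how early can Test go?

Test must be in the same day as Refactor, which can't be before day 3, so Test is at least day 3; Test must be in the same day as Refactor, which can't be after day 8, so Test is at most day 8.
Test at day 3 is achievable: Sync=day 1, Draft=day 2, Integrate=day 4, Plan=day 1, Test=day 3, Refactor=day 3, Triage=day 2.

day 3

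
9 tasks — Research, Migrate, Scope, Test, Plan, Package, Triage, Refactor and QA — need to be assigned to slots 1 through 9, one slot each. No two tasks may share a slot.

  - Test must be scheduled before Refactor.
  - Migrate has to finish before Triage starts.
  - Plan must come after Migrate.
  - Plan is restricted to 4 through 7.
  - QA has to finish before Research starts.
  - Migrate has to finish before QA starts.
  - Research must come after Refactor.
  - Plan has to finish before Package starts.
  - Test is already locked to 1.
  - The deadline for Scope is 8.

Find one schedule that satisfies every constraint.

Package in 8, Test in 1, Research in 7, QA in 6, Migrate in 3, Scope in 2, Triage in 9, Refactor in 5, Plan in 4

Checking: Test(1) before Refactor(5); Refactor(5) before Research(7); Migrate(3) before QA(6); QA(6) before Research(7); Migrate(3) before Plan(4); Migrate(3) before Triage(9); Plan(4) before Package(8); Test=1 in [1,1]; Plan=4 in [4,7]; Scope=2 in [1,8]; max 1 per slot (cap 1).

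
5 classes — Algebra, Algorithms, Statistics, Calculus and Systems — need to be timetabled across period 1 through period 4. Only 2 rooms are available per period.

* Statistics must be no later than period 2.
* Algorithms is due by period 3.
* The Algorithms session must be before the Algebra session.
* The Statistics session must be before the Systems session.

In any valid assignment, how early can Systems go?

period 2

Precedence pushes Systems to at least period 2.
Systems at period 2 is achievable: Statistics in period 1, Calculus in period 3, Algorithms in period 1, Algebra in period 2, Systems in period 2.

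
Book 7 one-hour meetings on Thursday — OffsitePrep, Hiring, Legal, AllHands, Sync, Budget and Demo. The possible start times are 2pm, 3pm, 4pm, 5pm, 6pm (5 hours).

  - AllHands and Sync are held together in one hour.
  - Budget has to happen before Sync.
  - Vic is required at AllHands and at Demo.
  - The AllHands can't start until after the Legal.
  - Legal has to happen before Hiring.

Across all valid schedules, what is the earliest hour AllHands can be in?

Precedence pushes AllHands to at least 3pm.
AllHands at 3pm is achievable: Legal in 2pm; Demo in 2pm; Sync in 3pm; Budget in 2pm; OffsitePrep in 2pm; AllHands in 3pm; Hiring in 3pm.

3pm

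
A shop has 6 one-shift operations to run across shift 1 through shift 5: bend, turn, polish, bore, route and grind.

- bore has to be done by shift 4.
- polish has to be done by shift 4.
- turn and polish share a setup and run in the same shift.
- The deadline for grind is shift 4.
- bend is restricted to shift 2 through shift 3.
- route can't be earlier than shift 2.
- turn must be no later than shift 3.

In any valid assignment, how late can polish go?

Polish's own window allows nothing later than shift 4; polish must be in the same shift as turn, which can't be after shift 3, so polish is at most shift 3.
polish at shift 3 is achievable: route=shift 2, grind=shift 1, bend=shift 2, bore=shift 1, turn=shift 3, polish=shift 3.

shift 3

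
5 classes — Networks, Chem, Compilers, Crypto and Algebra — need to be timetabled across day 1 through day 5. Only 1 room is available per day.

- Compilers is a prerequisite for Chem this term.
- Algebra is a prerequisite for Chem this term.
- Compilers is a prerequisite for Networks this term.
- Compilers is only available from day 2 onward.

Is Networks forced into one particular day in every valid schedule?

Networks can be day 3 (e.g. Compilers=day 2, Algebra=day 1, Chem=day 4, Crypto=day 5, Networks=day 3) or day 4 (e.g. Algebra in day 1; Crypto in day 5; Chem in day 3; Networks in day 4; Compilers in day 2).

No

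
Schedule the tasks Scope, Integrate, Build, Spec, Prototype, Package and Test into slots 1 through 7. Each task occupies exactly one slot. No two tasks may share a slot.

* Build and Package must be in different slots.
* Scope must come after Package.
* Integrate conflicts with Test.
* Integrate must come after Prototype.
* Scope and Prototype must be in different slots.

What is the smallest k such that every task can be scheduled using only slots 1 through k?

7

The precedence chain requires at least 2 distinct slots.
With at most 1 per slot and 7 tasks, at least 7 slots are needed.
7 works (last occupied slot: 7): for example Spec=6; Package=1; Build=5; Scope=2; Test=7; Prototype=3; Integrate=4.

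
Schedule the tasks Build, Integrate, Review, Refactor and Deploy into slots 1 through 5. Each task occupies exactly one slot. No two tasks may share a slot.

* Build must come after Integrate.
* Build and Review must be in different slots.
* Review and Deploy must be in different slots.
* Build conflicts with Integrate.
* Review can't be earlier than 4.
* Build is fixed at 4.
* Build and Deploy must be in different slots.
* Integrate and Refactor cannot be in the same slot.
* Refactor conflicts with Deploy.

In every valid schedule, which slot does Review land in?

5

Review's window is 4–5.
Build is fixed at 4, and Review can't share a slot with Build.
So Review must be 5.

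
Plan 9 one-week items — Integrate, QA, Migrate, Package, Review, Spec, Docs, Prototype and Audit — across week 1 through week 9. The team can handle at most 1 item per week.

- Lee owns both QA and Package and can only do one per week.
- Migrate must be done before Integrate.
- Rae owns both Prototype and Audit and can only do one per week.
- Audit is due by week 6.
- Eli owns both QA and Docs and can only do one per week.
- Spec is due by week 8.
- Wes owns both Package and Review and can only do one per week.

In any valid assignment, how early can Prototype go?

Prototype at week 1 is achievable: Audit in week 2; Spec in week 3; Docs in week 9; Prototype in week 1; Package in week 7; Migrate in week 4; QA in week 6; Review in week 8; Integrate in week 5.

week 1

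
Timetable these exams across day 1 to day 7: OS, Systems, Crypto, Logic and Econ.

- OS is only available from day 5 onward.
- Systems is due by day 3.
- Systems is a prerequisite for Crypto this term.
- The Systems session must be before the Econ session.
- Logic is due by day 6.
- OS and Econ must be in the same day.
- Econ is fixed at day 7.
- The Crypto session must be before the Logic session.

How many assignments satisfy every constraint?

19

Splitting on Systems: it can be day 1 (10), day 2 (6), day 3 (3). Listing each branch's schedules as (OS, Crypto, Logic, Econ) by day number:
Systems=day 1: (7,2,3,7) (7,2,4,7) (7,2,5,7) (7,2,6,7) (7,3,4,7) (7,3,5,7) (7,3,6,7) (7,4,5,7) (7,4,6,7) (7,5,6,7) — 10.
Systems=day 2: (7,3,4,7) (7,3,5,7) (7,3,6,7) (7,4,5,7) (7,4,6,7) (7,5,6,7) — 6.
Systems=day 3: (7,4,5,7) (7,4,6,7) (7,5,6,7) — 3.
Summing: 10 + 6 + 3 = 19.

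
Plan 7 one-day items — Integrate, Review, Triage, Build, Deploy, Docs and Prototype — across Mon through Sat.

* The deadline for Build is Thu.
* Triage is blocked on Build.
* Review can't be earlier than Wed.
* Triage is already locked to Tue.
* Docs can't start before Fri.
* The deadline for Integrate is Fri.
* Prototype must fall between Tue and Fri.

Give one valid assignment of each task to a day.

Deploy -> Mon; Review -> Wed; Prototype -> Tue; Integrate -> Mon; Docs -> Fri; Triage -> Tue; Build -> Mon

Checking: Build(Mon) before Triage(Tue); Review=Wed in [Wed,Sat]; Triage=Tue in [Tue,Tue]; Build=Mon in [Mon,Thu]; Integrate=Mon in [Mon,Fri]; Docs=Fri in [Fri,Sat]; Prototype=Tue in [Tue,Fri].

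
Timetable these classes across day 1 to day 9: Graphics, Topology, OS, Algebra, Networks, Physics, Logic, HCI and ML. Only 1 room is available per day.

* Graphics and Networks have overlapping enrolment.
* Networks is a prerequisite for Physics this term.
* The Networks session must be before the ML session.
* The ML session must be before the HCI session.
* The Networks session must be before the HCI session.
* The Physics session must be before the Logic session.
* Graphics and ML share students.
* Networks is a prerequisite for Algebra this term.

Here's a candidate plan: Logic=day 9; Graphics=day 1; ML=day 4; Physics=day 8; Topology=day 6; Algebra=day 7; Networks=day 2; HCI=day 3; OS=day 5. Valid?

No — it violates: The ML session must be before the HCI session

The Networks session must be before the ML session — holds.
Graphics and Networks have overlapping enrolment — holds.
The Networks session must be before the HCI session — holds.
Graphics and ML share students — holds.
The ML session must be before the HCI session — violated.
Networks is a prerequisite for Algebra this term — holds.
The Physics session must be before the Logic session — holds.
Networks is a prerequisite for Physics this term — holds.
Only 1 room is available per day — holds.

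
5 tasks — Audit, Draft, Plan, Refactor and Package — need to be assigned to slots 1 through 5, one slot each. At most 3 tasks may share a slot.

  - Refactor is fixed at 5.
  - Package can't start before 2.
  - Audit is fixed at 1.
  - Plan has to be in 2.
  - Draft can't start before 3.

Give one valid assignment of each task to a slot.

Plan -> 2; Package -> 2; Audit -> 1; Refactor -> 5; Draft -> 3

Checking: Draft=3 in [3,5]; Audit=1 in [1,1]; Plan=2 in [2,2]; Package=2 in [2,5]; Refactor=5 in [5,5]; max 2 per slot (cap 3).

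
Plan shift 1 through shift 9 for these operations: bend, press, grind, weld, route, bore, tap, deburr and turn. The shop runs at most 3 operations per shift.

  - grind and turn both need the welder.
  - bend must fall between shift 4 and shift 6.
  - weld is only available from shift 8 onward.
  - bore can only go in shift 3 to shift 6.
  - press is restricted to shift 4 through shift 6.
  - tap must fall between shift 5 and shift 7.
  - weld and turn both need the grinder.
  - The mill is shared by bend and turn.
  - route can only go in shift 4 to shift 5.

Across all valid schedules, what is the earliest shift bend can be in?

shift 4

Bend is available from shift 4; bend's own window allows nothing later than shift 6.
bend at shift 4 is achievable: grind=shift 1; bore=shift 3; deburr=shift 1; turn=shift 2; tap=shift 5; weld=shift 8; bend=shift 4; route=shift 4; press=shift 4.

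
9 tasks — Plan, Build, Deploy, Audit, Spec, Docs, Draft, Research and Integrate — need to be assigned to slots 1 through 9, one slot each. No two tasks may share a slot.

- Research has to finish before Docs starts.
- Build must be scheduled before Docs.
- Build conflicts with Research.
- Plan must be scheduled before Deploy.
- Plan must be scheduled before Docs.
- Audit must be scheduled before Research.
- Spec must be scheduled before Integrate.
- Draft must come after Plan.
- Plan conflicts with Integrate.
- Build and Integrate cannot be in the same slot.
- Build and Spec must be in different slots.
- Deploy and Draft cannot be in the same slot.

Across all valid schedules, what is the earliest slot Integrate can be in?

Precedence pushes Integrate to at least 2.
Integrate at 2 is achievable: Build=6, Deploy=8, Audit=4, Research=5, Integrate=2, Spec=1, Docs=7, Draft=9, Plan=3.

2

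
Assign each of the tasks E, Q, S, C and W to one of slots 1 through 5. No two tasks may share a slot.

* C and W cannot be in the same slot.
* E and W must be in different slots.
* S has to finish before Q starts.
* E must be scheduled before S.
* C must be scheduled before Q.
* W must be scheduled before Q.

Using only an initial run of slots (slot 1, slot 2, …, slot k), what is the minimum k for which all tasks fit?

The precedence chain requires at least 3 distinct slots.
With at most 1 per slot and 5 tasks, at least 5 slots are needed.
5 works (last occupied slot: 5): for example Q=5; E=1; C=3; S=2; W=4.

5 slots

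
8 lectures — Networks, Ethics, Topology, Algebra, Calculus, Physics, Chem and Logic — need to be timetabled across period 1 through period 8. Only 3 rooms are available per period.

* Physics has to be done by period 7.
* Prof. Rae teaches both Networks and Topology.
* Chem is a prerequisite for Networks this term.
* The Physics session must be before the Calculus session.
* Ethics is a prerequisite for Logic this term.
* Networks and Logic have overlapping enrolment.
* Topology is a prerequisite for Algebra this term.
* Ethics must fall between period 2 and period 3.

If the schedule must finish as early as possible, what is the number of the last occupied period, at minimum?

The precedence chain requires at least 2 distinct periods.
With at most 3 per period and 8 lectures, at least 3 periods are needed.
Propagating the time windows through the other constraints, Logic can't land before period 3, so the schedule must run through at least period 3.
3 works (last occupied period: period 3): for example Physics -> period 1, Topology -> period 1, Chem -> period 1, Calculus -> period 3, Algebra -> period 2, Networks -> period 2, Logic -> period 3, Ethics -> period 2.

period 3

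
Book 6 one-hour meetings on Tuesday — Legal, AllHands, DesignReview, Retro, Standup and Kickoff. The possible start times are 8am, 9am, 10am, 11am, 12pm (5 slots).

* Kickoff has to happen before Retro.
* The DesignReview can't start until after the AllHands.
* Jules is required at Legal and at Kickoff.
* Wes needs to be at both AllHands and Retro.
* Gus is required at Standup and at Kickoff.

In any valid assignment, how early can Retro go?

9am

Precedence pushes Retro to at least 9am.
Retro at 9am is achievable: DesignReview in 9am; Retro in 9am; Standup in 9am; Legal in 9am; AllHands in 8am; Kickoff in 8am.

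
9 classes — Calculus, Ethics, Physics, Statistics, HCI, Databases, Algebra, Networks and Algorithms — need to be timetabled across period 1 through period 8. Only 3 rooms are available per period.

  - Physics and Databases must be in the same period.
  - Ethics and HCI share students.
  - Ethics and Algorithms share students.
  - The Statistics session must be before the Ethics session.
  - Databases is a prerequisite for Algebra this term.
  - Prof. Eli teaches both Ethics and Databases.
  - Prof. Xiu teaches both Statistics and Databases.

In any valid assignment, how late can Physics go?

period 7

Physics must be in the same period as Databases, which can't be after period 7, so Physics is at most period 7.
Physics at period 7 is achievable: Physics=period 7; Ethics=period 2; HCI=period 1; Networks=period 2; Statistics=period 1; Calculus=period 1; Databases=period 7; Algorithms=period 3; Algebra=period 8.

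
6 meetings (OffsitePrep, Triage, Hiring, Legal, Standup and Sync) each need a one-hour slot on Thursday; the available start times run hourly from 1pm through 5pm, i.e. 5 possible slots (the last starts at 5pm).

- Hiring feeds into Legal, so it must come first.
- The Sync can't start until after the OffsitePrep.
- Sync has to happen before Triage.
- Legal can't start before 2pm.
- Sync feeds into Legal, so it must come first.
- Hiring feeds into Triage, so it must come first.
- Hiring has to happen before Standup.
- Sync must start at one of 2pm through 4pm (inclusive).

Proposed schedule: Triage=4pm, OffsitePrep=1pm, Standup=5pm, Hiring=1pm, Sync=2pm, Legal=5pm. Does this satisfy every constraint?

Yes, all constraints hold

Sync feeds into Legal, so it must come first — holds.
Legal can't start before 2pm — holds.
Sync has to happen before Triage — holds.
Hiring feeds into Triage, so it must come first — holds.
Sync must start at one of 2pm through 4pm (inclusive) — holds.
Hiring feeds into Legal, so it must come first — holds.
The Sync can't start until after the OffsitePrep — holds.
Hiring has to happen before Standup — holds.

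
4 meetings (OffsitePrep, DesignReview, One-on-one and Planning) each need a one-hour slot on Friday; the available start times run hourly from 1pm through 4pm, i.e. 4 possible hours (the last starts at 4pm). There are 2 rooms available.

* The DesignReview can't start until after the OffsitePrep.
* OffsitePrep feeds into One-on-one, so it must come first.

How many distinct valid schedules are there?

50

Splitting on OffsitePrep: it can be 1pm (33), 2pm (14), 3pm (3). Listing each branch's schedules as (DesignReview, One-on-one, Planning):
OffsitePrep=1pm: (2pm,2pm,1pm) (2pm,2pm,3pm) (2pm,2pm,4pm) (2pm,3pm,1pm) (2pm,3pm,2pm) (2pm,3pm,3pm) (2pm,3pm,4pm) (2pm,4pm,1pm) (2pm,4pm,2pm) (2pm,4pm,3pm) (2pm,4pm,4pm) (3pm,2pm,1pm) (3pm,2pm,2pm) (3pm,2pm,3pm) (3pm,2pm,4pm) (3pm,3pm,1pm) (3pm,3pm,2pm) (3pm,3pm,4pm) (3pm,4pm,1pm) (3pm,4pm,2pm) (3pm,4pm,3pm) (3pm,4pm,4pm) (4pm,2pm,1pm) (4pm,2pm,2pm) (4pm,2pm,3pm) (4pm,2pm,4pm) (4pm,3pm,1pm) (4pm,3pm,2pm) (4pm,3pm,3pm) (4pm,3pm,4pm) (4pm,4pm,1pm) (4pm,4pm,2pm) (4pm,4pm,3pm) — 33.
OffsitePrep=2pm: (3pm,3pm,1pm) (3pm,3pm,2pm) (3pm,3pm,4pm) (3pm,4pm,1pm) (3pm,4pm,2pm) (3pm,4pm,3pm) (3pm,4pm,4pm) (4pm,3pm,1pm) (4pm,3pm,2pm) (4pm,3pm,3pm) (4pm,3pm,4pm) (4pm,4pm,1pm) (4pm,4pm,2pm) (4pm,4pm,3pm) — 14.
OffsitePrep=3pm: (4pm,4pm,1pm) (4pm,4pm,2pm) (4pm,4pm,3pm) — 3.
Summing: 33 + 14 + 3 = 50.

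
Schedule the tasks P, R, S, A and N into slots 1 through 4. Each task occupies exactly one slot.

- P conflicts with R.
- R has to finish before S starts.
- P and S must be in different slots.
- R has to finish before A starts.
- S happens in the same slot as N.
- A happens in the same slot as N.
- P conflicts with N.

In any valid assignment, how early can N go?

2

N must be in the same slot as S, which can't be before 2, so N is at least 2.
N at 2 is achievable: P=3; R=1; A=2; N=2; S=2.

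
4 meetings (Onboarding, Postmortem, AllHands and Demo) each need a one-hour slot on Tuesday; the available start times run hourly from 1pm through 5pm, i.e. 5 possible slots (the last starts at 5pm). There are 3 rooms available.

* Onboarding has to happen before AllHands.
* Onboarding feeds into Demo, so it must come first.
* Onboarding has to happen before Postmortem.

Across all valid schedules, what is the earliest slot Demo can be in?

Precedence pushes Demo to at least 2pm.
Demo at 2pm is achievable: Demo -> 2pm; AllHands -> 2pm; Postmortem -> 2pm; Onboarding -> 1pm.

2pm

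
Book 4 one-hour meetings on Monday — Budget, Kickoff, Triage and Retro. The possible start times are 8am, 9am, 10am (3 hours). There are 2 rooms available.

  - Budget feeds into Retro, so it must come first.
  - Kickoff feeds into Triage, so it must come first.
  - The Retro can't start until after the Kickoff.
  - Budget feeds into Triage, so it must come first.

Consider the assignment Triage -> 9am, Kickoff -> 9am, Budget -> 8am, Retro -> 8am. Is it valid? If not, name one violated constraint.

Invalid. The Retro can't start until after the Kickoff.

Budget feeds into Retro, so it must come first — violated.
Budget feeds into Triage, so it must come first — holds.
The Retro can't start until after the Kickoff — violated.
There are 2 rooms available — holds.
Kickoff feeds into Triage, so it must come first — violated.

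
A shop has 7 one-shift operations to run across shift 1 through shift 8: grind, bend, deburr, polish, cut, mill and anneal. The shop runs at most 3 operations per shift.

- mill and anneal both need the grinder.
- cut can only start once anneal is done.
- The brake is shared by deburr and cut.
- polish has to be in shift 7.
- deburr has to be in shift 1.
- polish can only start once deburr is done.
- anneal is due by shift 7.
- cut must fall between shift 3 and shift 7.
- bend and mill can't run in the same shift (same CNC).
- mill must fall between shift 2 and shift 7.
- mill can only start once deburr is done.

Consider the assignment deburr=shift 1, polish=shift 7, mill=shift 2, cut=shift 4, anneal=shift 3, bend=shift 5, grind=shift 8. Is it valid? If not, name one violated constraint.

bend and mill can't run in the same shift (same CNC) — holds.
cut must fall between shift 3 and shift 7 — holds.
mill and anneal both need the grinder — holds.
mill can only start once deburr is done — holds.
The shop runs at most 3 operations per shift — holds.
polish can only start once deburr is done — holds.
The brake is shared by deburr and cut — holds.
anneal is due by shift 7 — holds.
deburr has to be in shift 1 — holds.
cut can only start once anneal is done — holds.
mill must fall between shift 2 and shift 7 — holds.
polish has to be in shift 7 — holds.

Yes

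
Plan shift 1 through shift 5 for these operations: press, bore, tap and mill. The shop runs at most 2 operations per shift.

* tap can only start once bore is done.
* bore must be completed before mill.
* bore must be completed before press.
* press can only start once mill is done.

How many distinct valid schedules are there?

Splitting on press: it can be shift 3 (4), shift 4 (11), shift 5 (20). Listing each branch's schedules as (bore, tap, mill) by shift number:
press=shift 3: (1,2,2) (1,3,2) (1,4,2) (1,5,2) — 4.
press=shift 4: (1,2,2) (1,2,3) (1,3,2) (1,3,3) (1,4,2) (1,4,3) (1,5,2) (1,5,3) (2,3,3) (2,4,3) (2,5,3) — 11.
press=shift 5: (1,2,2) (1,2,3) (1,2,4) (1,3,2) (1,3,3) (1,3,4) (1,4,2) (1,4,3) (1,4,4) (1,5,2) (1,5,3) (1,5,4) (2,3,3) (2,3,4) (2,4,3) (2,4,4) (2,5,3) (2,5,4) (3,4,4) (3,5,4) — 20.
Summing: 4 + 11 + 20 = 35.

35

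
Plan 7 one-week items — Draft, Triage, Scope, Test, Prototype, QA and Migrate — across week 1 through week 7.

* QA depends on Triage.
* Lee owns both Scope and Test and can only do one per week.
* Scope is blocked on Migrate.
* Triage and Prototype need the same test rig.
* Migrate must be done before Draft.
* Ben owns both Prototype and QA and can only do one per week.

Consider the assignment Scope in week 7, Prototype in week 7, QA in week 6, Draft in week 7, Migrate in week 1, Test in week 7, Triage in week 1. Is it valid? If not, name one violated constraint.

No — it violates: Lee owns both Scope and Test and can only do one per week

Ben owns both Prototype and QA and can only do one per week — holds.
Scope is blocked on Migrate — holds.
Lee owns both Scope and Test and can only do one per week — violated.
Migrate must be done before Draft — holds.
QA depends on Triage — holds.
Triage and Prototype need the same test rig — holds.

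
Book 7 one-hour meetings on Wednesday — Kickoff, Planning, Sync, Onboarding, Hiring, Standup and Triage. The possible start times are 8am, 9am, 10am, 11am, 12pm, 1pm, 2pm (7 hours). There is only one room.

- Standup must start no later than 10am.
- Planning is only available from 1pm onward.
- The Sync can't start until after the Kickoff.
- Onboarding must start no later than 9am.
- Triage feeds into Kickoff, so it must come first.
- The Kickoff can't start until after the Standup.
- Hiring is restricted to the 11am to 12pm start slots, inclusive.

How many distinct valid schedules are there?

16

Splitting on Kickoff: it can be 11am (8), 12pm (8). Listing each branch's schedules as (Planning, Sync, Onboarding, Hiring, Standup, Triage):
Kickoff=11am: (1pm,2pm,8am,12pm,9am,10am) (1pm,2pm,8am,12pm,10am,9am) (1pm,2pm,9am,12pm,8am,10am) (1pm,2pm,9am,12pm,10am,8am) (2pm,1pm,8am,12pm,9am,10am) (2pm,1pm,8am,12pm,10am,9am) (2pm,1pm,9am,12pm,8am,10am) (2pm,1pm,9am,12pm,10am,8am) — 8.
Kickoff=12pm: (1pm,2pm,8am,11am,9am,10am) (1pm,2pm,8am,11am,10am,9am) (1pm,2pm,9am,11am,8am,10am) (1pm,2pm,9am,11am,10am,8am) (2pm,1pm,8am,11am,9am,10am) (2pm,1pm,8am,11am,10am,9am) (2pm,1pm,9am,11am,8am,10am) (2pm,1pm,9am,11am,10am,8am) — 8.
Summing: 8 + 8 = 16.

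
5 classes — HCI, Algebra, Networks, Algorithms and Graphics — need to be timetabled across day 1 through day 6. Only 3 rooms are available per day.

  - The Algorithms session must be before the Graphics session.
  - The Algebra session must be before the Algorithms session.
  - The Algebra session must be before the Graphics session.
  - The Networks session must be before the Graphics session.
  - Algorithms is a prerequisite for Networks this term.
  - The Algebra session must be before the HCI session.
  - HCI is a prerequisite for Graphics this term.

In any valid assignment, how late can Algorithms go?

day 4

Precedence pushes Algorithms to at least day 2; downstream work caps Algorithms at day 4.
Algorithms at day 4 is achievable: Algebra -> day 1; HCI -> day 2; Graphics -> day 6; Networks -> day 5; Algorithms -> day 4.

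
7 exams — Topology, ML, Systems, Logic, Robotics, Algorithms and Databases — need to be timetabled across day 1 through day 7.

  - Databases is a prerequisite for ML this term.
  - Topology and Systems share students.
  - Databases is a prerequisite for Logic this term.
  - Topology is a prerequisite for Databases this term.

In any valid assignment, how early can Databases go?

Precedence pushes Databases to at least day 2; downstream work caps Databases at day 6.
Databases at day 2 is achievable: Databases=day 2; ML=day 3; Topology=day 1; Algorithms=day 1; Robotics=day 1; Logic=day 3; Systems=day 2.

day 2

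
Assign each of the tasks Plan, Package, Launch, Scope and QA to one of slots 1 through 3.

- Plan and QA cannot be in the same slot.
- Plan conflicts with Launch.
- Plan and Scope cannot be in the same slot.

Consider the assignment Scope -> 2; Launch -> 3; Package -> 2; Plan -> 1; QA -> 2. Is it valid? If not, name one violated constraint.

Plan and Scope cannot be in the same slot — holds.
Plan and QA cannot be in the same slot — holds.
Plan conflicts with Launch — holds.

Yes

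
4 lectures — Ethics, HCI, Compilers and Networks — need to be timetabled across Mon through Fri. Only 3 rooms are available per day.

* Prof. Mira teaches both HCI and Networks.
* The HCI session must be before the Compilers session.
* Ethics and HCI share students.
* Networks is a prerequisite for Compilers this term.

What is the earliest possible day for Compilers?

Precedence pushes Compilers to at least Tue.
Compilers at Wed is achievable: HCI=Mon; Ethics=Tue; Compilers=Wed; Networks=Tue.
Nothing earlier works — the conflict and capacity constraints rule out every day before Wed.

Wed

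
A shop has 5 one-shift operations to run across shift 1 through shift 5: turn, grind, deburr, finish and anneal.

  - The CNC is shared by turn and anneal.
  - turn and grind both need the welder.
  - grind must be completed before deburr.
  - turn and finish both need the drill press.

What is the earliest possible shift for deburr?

Precedence pushes deburr to at least shift 2.
deburr at shift 2 is achievable: deburr -> shift 2, grind -> shift 1, finish -> shift 1, turn -> shift 2, anneal -> shift 1.

shift 2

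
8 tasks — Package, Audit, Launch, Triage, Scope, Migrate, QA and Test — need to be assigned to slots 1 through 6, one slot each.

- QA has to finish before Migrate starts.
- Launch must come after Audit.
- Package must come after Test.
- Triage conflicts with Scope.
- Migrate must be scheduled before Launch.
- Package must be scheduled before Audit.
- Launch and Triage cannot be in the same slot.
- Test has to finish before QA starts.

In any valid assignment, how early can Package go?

2

Precedence pushes Package to at least 2; downstream work caps Package at 4.
Package at 2 is achievable: Launch -> 4, Triage -> 1, Audit -> 3, Migrate -> 3, Scope -> 2, QA -> 2, Package -> 2, Test -> 1.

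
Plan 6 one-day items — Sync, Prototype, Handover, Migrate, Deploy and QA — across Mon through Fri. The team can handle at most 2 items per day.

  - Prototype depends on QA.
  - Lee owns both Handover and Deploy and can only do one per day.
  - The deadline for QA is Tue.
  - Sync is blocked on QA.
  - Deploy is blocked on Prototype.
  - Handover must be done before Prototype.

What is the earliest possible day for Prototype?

Tue

Precedence pushes Prototype to at least Tue; downstream work caps Prototype at Thu.
Prototype at Tue is achievable: Deploy -> Wed; QA -> Mon; Prototype -> Tue; Migrate -> Wed; Handover -> Mon; Sync -> Tue.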